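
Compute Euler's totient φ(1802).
φ is multiplicative, with φ(p^e) = p^e − p^(e−1). Factorise 1802 = 2 · 17 · 53. Then
  φ(1802) = (2 − 1) · (17 − 1) · (53 − 1) = 1 · 16 · 52 = 832.

Final answer: φ(1802) = 832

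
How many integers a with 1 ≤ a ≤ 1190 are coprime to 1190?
The number of a ∈ {1, ..., 1190} with gcd(a, 1190) = 1 is by definition Euler's totient φ(1190). φ is multiplicative, with φ(p^e) = p^e − p^(e−1). Factorise 1190 = 2 · 5 · 7 · 17. Then
  φ(1190) = (2 − 1) · (5 − 1) · (7 − 1) · (17 − 1) = 1 · 4 · 6 · 16 = 384.
So there are 384 such integers.

Final answer: 384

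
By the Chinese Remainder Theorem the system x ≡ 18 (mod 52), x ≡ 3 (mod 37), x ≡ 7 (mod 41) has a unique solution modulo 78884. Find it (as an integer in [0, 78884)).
The moduli 52, 37, 41 are pairwise coprime, so by the CRT there is a unique solution mod 52·37·41 = 78884.
Solve by successive substitution. Start with x ≡ 18 (mod 52).
  Combine with x ≡ 3 (mod 37): write x = 18 + 52·t and require 18 + 52·t ≡ 3 (mod 37), i.e. 52·t ≡ 3 − 18 ≡ 22 (mod 37). Since 52^(−1) ≡ 5 (mod 37) (52 ≡ 15 (mod 37)), t ≡ 5·22 ≡ 36 (mod 37). So x ≡ 18 + 52·36 = 1890 (mod 1924).
  Combine with x ≡ 7 (mod 41): write x = 1890 + 1924·t and require 1890 + 1924·t ≡ 7 (mod 41), i.e. 1924·t ≡ 7 − 1890 ≡ 3 (mod 41). Since 1924^(−1) ≡ 27 (mod 41) (1924 ≡ 38 (mod 41)), t ≡ 27·3 ≡ 40 (mod 41). So x ≡ 1890 + 1924·40 = 78850 (mod 78884).
Unique solution in [0, 78884): x = 78850.

Final answer: x ≡ 78850 (mod 78884); the representative in [0, 78884) is 78850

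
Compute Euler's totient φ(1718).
φ is multiplicative, with φ(p^e) = p^e − p^(e−1). Factorise 1718 = 2 · 859. Then
  φ(1718) = (2 − 1) · (859 − 1) = 1 · 858 = 858.

Final answer: φ(1718) = 858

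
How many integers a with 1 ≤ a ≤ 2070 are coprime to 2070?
The number of a ∈ {1, ..., 2070} with gcd(a, 2070) = 1 is by definition Euler's totient φ(2070). φ is multiplicative, with φ(p^e) = p^e − p^(e−1). Factorise 2070 = 2 · 3^2 · 5 · 23. Then
  φ(2070) = (2 − 1) · (3^2 − 3^1) · (5 − 1) · (23 − 1) = 1 · 6 · 4 · 22 = 528.
So there are 528 such integers.

Final answer: 528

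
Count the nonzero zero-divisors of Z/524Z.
In Z/524Z each nonzero element is either a unit (gcd with 524 is 1) or a zero-divisor (gcd > 1). The number of units is φ(524): factorise 524 = 2^2 · 131, so φ(524) = (2^2 − 2^1) · (131 − 1) = 2 · 130 = 260. The nonzero elements number 524 − 1 = 523. Hence the nonzero zero-divisors number 523 − 260 = 263.

Final answer: Z/524Z has 263 nonzero zero-divisors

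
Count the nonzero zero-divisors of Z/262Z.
Z/262Z has 131 nonzero zero-divisors

In Z/262Z each nonzero element is either a unit (gcd with 262 is 1) or a zero-divisor (gcd > 1). The number of units is φ(262): factorise 262 = 2 · 131, so φ(262) = (2 − 1) · (131 − 1) = 1 · 130 = 130. The nonzero elements number 262 − 1 = 261. Hence the nonzero zero-divisors number 261 − 130 = 131.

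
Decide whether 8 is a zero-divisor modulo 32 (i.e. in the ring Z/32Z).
YES

gcd(8, 32) = 8 > 1, so 8 is not a unit in Z/32Z. In Z/nZ every nonzero non-unit is a zero-divisor: explicitly, take b = 32/gcd = 4 ≠ 0 (mod 32); then 8·4 = 32 = 1·32, i.e. 8·4 ≡ 0 (mod 32). So 8 is a zero-divisor.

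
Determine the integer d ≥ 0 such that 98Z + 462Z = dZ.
In the PID Z, (a, b) is generated by gcd(a, b). Compute gcd(462, 98) with the extended Euclidean algorithm, tracking rows (r, s, t) with s·462 + t·98 = r:
  row A: (462, 1, 0)   [1·462 + 0·98 = 462]
  row B: (98, 0, 1)   [0·462 + 1·98 = 98]
  462 = 4·98 + 70   → row C = row A − 4·row B = (70, 1, −4)   [check: 1·462 − 4·98 = 70]
  98 = 1·70 + 28   → row D = row B − 1·row C = (28, −1, 5)   [check: −1·462 + 5·98 = 28]
  70 = 2·28 + 14   → row E = row C − 2·row D = (14, 3, −14)   [check: 3·462 − 14·98 = 14]
  28 = 2·14 + 0   → remainder 0, stop. gcd = 14 (last nonzero row E).
So gcd(98, 462) = 14, with Bézout identity 3·462 − 14·98 = 14. Containment (⊇): the Bézout identity exhibits 14 as an element of (98, 462), giving (14) ⊆ (98, 462). Containment (⊆): since 14 | 98 and 14 | 462 (98 = 14·7, 462 = 14·33), every Z-linear combination of 98 and 462 is divisible by 14, so (98, 462) ⊆ (14). Therefore (98, 462) = (14), d = 14.

Final answer: (98, 462) = (14); d = 14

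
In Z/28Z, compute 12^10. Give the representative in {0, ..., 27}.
Use repeated squaring. Binary(10) = 1010. Walk through the bits of the exponent 10 left-to-right: at each bit after the leading one, square the running value, then multiply by 12 if the bit is 1 (always reducing mod 28):
  bit 1 = 1 (leading): start with 12.
  bit 2 = 0: square 12^2 = 144 ≡ 4 (mod 28).
  bit 3 = 1: square 4^2 = 16; bit is 1, so multiply 16·12 = 192 ≡ 24 (mod 28).
  bit 4 = 0: square 24^2 = 576 ≡ 16 (mod 28).
Final value: 12^10 ≡ 16 (mod 28).

Final answer: 16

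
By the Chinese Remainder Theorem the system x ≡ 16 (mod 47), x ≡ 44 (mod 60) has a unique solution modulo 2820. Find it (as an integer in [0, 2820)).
The moduli 47, 60 are pairwise coprime, so by the CRT there is a unique solution mod 47·60 = 2820.
Solve by successive substitution. Start with x ≡ 16 (mod 47).
  Combine with x ≡ 44 (mod 60): write x = 16 + 47·t and require 16 + 47·t ≡ 44 (mod 60), i.e. 47·t ≡ 44 − 16 ≡ 28 (mod 60). Since 47^(−1) ≡ 23 (mod 60), t ≡ 23·28 ≡ 44 (mod 60). So x ≡ 16 + 47·44 = 2084 (mod 2820).
Unique solution in [0, 2820): x = 2084.

Final answer: x ≡ 2084 (mod 2820); the representative in [0, 2820) is 2084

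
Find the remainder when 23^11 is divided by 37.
29

Use repeated squaring. Binary(11) = 1011. Walk through the bits of the exponent 11 left-to-right: at each bit after the leading one, square the running value, then multiply by 23 if the bit is 1 (always reducing mod 37):
  bit 1 = 1 (leading): start with 23.
  bit 2 = 0: square 23^2 = 529 ≡ 11 (mod 37).
  bit 3 = 1: square 11^2 = 121 ≡ 10; bit is 1, so multiply 10·23 = 230 ≡ 8 (mod 37).
  bit 4 = 1: square 8^2 = 64 ≡ 27; bit is 1, so multiply 27·23 = 621 ≡ 29 (mod 37).
Final value: 23^11 ≡ 29 (mod 37).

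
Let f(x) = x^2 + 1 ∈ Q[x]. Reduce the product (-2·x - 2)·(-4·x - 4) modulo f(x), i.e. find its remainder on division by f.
a · b ≡ 16·x (mod f(x))

First multiply in Q[x] without reducing: a · b = 8·x^2 + 16·x + 8. Now divide by f(x) = x^2 + 1, eliminating the leading term at each step:
  leading term 8·x^2: subtract (8)·f(x) = 8·x^2 + 8, leaving 16·x
The degree is now < 2, so this is the remainder. Hence a · b ≡ 16·x in Q[x]/(f).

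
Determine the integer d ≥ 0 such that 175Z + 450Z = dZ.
(175, 450) = (25); d = 25

In the PID Z, (a, b) is generated by gcd(a, b). Compute gcd(450, 175) with the extended Euclidean algorithm, tracking rows (r, s, t) with s·450 + t·175 = r:
  row A: (450, 1, 0)   [1·450 + 0·175 = 450]
  row B: (175, 0, 1)   [0·450 + 1·175 = 175]
  450 = 2·175 + 100   → row C = row A − 2·row B = (100, 1, −2)   [check: 1·450 − 2·175 = 100]
  175 = 1·100 + 75   → row D = row B − 1·row C = (75, −1, 3)   [check: −1·450 + 3·175 = 75]
  100 = 1·75 + 25   → row E = row C − 1·row D = (25, 2, −5)   [check: 2·450 − 5·175 = 25]
  75 = 3·25 + 0   → remainder 0, stop. gcd = 25 (last nonzero row E).
So gcd(175, 450) = 25, with Bézout identity 2·450 − 5·175 = 25. Containment (⊇): the Bézout identity exhibits 25 as an element of (175, 450), giving (25) ⊆ (175, 450). Containment (⊆): since 25 | 175 and 25 | 450 (175 = 25·7, 450 = 25·18), every Z-linear combination of 175 and 450 is divisible by 25, so (175, 450) ⊆ (25). Therefore (175, 450) = (25), d = 25.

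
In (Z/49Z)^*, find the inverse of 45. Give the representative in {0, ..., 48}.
Apply the extended Euclidean algorithm to (49, 45), tracking rows (r, s, t) with s·49 + t·45 = r. Each division r_prev = q·r_cur + r_new produces the new row as (previous row) − q·(current row):
  row A: (49, 1, 0)   [1·49 + 0·45 = 49]
  row B: (45, 0, 1)   [0·49 + 1·45 = 45]
  49 = 1·45 + 4   → row C = row A − 1·row B = (4, 1, −1)   [check: 1·49 − 1·45 = 4]
  45 = 11·4 + 1   → row D = row B − 11·row C = (1, −11, 12)   [check: −11·49 + 12·45 = 1]
  4 = 4·1 + 0   → remainder 0, stop. gcd = 1 (last nonzero row D).
The gcd is 1, so 45 is invertible mod 49. The last nonzero row gives −11·49 + 12·45 = 1, so t = 12. So 45^(−1) ≡ 12 (mod 49). Verify: 45 · 12 = 540 ≡ 1 (mod 49). ✓

Final answer: 45^(−1) ≡ 12 (mod 49)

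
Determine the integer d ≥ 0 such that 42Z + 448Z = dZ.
In the PID Z, (a, b) is generated by gcd(a, b). Compute gcd(448, 42) with the extended Euclidean algorithm, tracking rows (r, s, t) with s·448 + t·42 = r:
  row A: (448, 1, 0)   [1·448 + 0·42 = 448]
  row B: (42, 0, 1)   [0·448 + 1·42 = 42]
  448 = 10·42 + 28   → row C = row A − 10·row B = (28, 1, −10)   [check: 1·448 − 10·42 = 28]
  42 = 1·28 + 14   → row D = row B − 1·row C = (14, −1, 11)   [check: −1·448 + 11·42 = 14]
  28 = 2·14 + 0   → remainder 0, stop. gcd = 14 (last nonzero row D).
So gcd(42, 448) = 14, with Bézout identity −1·448 + 11·42 = 14. Containment (⊇): the Bézout identity exhibits 14 as an element of (42, 448), giving (14) ⊆ (42, 448). Containment (⊆): since 14 | 42 and 14 | 448 (42 = 14·3, 448 = 14·32), every Z-linear combination of 42 and 448 is divisible by 14, so (42, 448) ⊆ (14). Therefore (42, 448) = (14), d = 14.

Final answer: (42, 448) = (14); d = 14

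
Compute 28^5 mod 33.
10

Use repeated squaring. Binary(5) = 101. Walk through the bits of the exponent 5 left-to-right: at each bit after the leading one, square the running value, then multiply by 28 if the bit is 1 (always reducing mod 33):
  bit 1 = 1 (leading): start with 28.
  bit 2 = 0: square 28^2 = 784 ≡ 25 (mod 33).
  bit 3 = 1: square 25^2 = 625 ≡ 31; bit is 1, so multiply 31·28 = 868 ≡ 10 (mod 33).
Final value: 28^5 ≡ 10 (mod 33).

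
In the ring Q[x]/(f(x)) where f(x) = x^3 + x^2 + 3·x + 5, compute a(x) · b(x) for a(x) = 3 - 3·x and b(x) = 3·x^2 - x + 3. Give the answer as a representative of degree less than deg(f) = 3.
a · b ≡ 21·x^2 + 15·x + 54 (mod f(x))

First multiply in Q[x] without reducing: a · b = -9·x^3 + 12·x^2 - 12·x + 9. Now divide by f(x) = x^3 + x^2 + 3·x + 5, eliminating the leading term at each step:
  leading term -9·x^3: subtract (-9)·f(x) = -9·x^3 - 9·x^2 - 27·x - 45, leaving 21·x^2 + 15·x + 54
The degree is now < 3, so this is the remainder. Hence a · b ≡ 21·x^2 + 15·x + 54 in Q[x]/(f).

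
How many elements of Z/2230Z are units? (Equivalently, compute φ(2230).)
An element a ∈ Z/2230Z is a unit iff gcd(a, 2230) = 1, so the number of units is φ(2230). φ is multiplicative, with φ(p^e) = p^e − p^(e−1). Factorise 2230 = 2 · 5 · 223. Then
  φ(2230) = (2 − 1) · (5 − 1) · (223 − 1) = 1 · 4 · 222 = 888.

Final answer: Z/2230Z has φ(2230) = 888 units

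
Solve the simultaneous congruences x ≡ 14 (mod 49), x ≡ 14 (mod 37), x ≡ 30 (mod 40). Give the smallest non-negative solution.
x ≡ 58030 (mod 72520); the representative in [0, 72520) is 58030

The moduli 49, 37, 40 are pairwise coprime, so by the CRT there is a unique solution mod 49·37·40 = 72520.
Solve by successive substitution. Start with x ≡ 14 (mod 49).
  Combine with x ≡ 14 (mod 37): write x = 14 + 49·t and require 14 + 49·t ≡ 14 (mod 37), i.e. 49·t ≡ 14 − 14 ≡ 0 (mod 37). Since 49^(−1) ≡ 34 (mod 37) (49 ≡ 12 (mod 37)), t ≡ 34·0 ≡ 0 (mod 37). So x ≡ 14 + 49·0 = 14 (mod 1813).
  Combine with x ≡ 30 (mod 40): write x = 14 + 1813·t and require 14 + 1813·t ≡ 30 (mod 40), i.e. 1813·t ≡ 30 − 14 ≡ 16 (mod 40). Since 1813^(−1) ≡ 37 (mod 40) (1813 ≡ 13 (mod 40)), t ≡ 37·16 ≡ 32 (mod 40). So x ≡ 14 + 1813·32 = 58030 (mod 72520).
Unique solution in [0, 72520): x = 58030.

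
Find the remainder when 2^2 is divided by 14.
4

Use repeated squaring. Binary(2) = 10. Walk through the bits of the exponent 2 left-to-right: at each bit after the leading one, square the running value, then multiply by 2 if the bit is 1 (always reducing mod 14):
  bit 1 = 1 (leading): start with 2.
  bit 2 = 0: square 2^2 = 4 (mod 14).
Final value: 2^2 ≡ 4 (mod 14).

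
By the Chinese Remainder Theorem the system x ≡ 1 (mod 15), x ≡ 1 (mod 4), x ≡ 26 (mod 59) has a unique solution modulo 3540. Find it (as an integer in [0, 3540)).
The moduli 15, 4, 59 are pairwise coprime, so by the CRT there is a unique solution mod 15·4·59 = 3540.
Solve by successive substitution. Start with x ≡ 1 (mod 15).
  Combine with x ≡ 1 (mod 4): write x = 1 + 15·t and require 1 + 15·t ≡ 1 (mod 4), i.e. 15·t ≡ 1 − 1 ≡ 0 (mod 4). Since 15^(−1) ≡ 3 (mod 4) (15 ≡ 3 (mod 4)), t ≡ 3·0 ≡ 0 (mod 4). So x ≡ 1 + 15·0 = 1 (mod 60).
  Combine with x ≡ 26 (mod 59): write x = 1 + 60·t and require 1 + 60·t ≡ 26 (mod 59), i.e. 60·t ≡ 26 − 1 ≡ 25 (mod 59). Since 60^(−1) ≡ 1 (mod 59) (60 ≡ 1 (mod 59)), t ≡ 1·25 ≡ 25 (mod 59). So x ≡ 1 + 60·25 = 1501 (mod 3540).
Unique solution in [0, 3540): x = 1501.

Final answer: x ≡ 1501 (mod 3540); the representative in [0, 3540) is 1501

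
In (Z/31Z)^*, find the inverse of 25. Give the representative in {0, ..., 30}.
Apply the extended Euclidean algorithm to (31, 25), tracking rows (r, s, t) with s·31 + t·25 = r. Each division r_prev = q·r_cur + r_new produces the new row as (previous row) − q·(current row):
  row A: (31, 1, 0)   [1·31 + 0·25 = 31]
  row B: (25, 0, 1)   [0·31 + 1·25 = 25]
  31 = 1·25 + 6   → row C = row A − 1·row B = (6, 1, −1)   [check: 1·31 − 1·25 = 6]
  25 = 4·6 + 1   → row D = row B − 4·row C = (1, −4, 5)   [check: −4·31 + 5·25 = 1]
  6 = 6·1 + 0   → remainder 0, stop. gcd = 1 (last nonzero row D).
The gcd is 1, so 25 is invertible mod 31. The last nonzero row gives −4·31 + 5·25 = 1, so t = 5. So 25^(−1) ≡ 5 (mod 31). Verify: 25 · 5 = 125 ≡ 1 (mod 31). ✓

Final answer: 25^(−1) ≡ 5 (mod 31)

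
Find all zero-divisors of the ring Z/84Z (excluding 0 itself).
An element a ∈ Z/84Z (with a ≠ 0) is a zero-divisor iff gcd(a, 84) > 1 (because a is a unit precisely when gcd(a, n) = 1, and in Z/nZ every nonzero, non-unit element is a zero-divisor). Scan a = 1, ..., 83 and keep those with gcd(a, 84) > 1:
  gcd(2, 84) = 2, gcd(3, 84) = 3, gcd(4, 84) = 4, gcd(6, 84) = 6, gcd(7, 84) = 7, gcd(8, 84) = 4, gcd(9, 84) = 3, gcd(10, 84) = 2, gcd(12, 84) = 12, gcd(14, 84) = 14, gcd(15, 84) = 3, gcd(16, 84) = 4, gcd(18, 84) = 6, gcd(20, 84) = 4, gcd(21, 84) = 21, gcd(22, 84) = 2, gcd(24, 84) = 12, gcd(26, 84) = 2, gcd(27, 84) = 3, gcd(28, 84) = 28, gcd(30, 84) = 6, gcd(32, 84) = 4, gcd(33, 84) = 3, gcd(34, 84) = 2, gcd(35, 84) = 7, gcd(36, 84) = 12, gcd(38, 84) = 2, gcd(39, 84) = 3, gcd(40, 84) = 4, gcd(42, 84) = 42, gcd(44, 84) = 4, gcd(45, 84) = 3, gcd(46, 84) = 2, gcd(48, 84) = 12, gcd(49, 84) = 7, gcd(50, 84) = 2, gcd(51, 84) = 3, gcd(52, 84) = 4, gcd(54, 84) = 6, gcd(56, 84) = 28, gcd(57, 84) = 3, gcd(58, 84) = 2, gcd(60, 84) = 12, gcd(62, 84) = 2, gcd(63, 84) = 21, gcd(64, 84) = 4, gcd(66, 84) = 6, gcd(68, 84) = 4, gcd(69, 84) = 3, gcd(70, 84) = 14, gcd(72, 84) = 12, gcd(74, 84) = 2, gcd(75, 84) = 3, gcd(76, 84) = 4, gcd(77, 84) = 7, gcd(78, 84) = 6, gcd(80, 84) = 4, gcd(81, 84) = 3, gcd(82, 84) = 2.
All other a ∈ {1, ..., 83} have gcd(a, 84) = 1 and are units. So the nonzero zero-divisors are exactly the 59 values of a appearing in this scan.

Final answer: nonzero zero-divisors of Z/84Z = {2, 3, 4, 6, 7, 8, 9, 10, 12, 14, 15, 16, 18, 20, 21, 22, 24, 26, 27, 28, 30, 32, 33, 34, 35, 36, 38, 39, 40, 42, 44, 45, 46, 48, 49, 50, 51, 52, 54, 56, 57, 58, 60, 62, 63, 64, 66, 68, 69, 70, 72, 74, 75, 76, 77, 78, 80, 81, 82}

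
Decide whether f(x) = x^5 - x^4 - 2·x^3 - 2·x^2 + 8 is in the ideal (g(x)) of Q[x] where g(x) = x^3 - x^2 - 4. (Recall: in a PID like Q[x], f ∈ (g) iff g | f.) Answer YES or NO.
In Q[x] the ideal (g) consists of all multiples of g, so f ∈ (g) iff g | f, i.e. iff the remainder of f on division by g is 0. Divide f by g (g is monic, so eliminate the leading term of the running remainder at each step):
  leading term x^5: subtract (x^2)·g(x) = x^5 - x^4 - 4·x^2, leaving -2·x^3 + 2·x^2 + 8
  leading term -2·x^3: subtract (-2)·g(x) = -2·x^3 + 2·x^2 + 8, leaving 0
The remainder is 0, so f(x) = g(x) · h(x) with h(x) = x^2 - 2. Hence g | f, i.e. f ∈ (g).

Final answer: YES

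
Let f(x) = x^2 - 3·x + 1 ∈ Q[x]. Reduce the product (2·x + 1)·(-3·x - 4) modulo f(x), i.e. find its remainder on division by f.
a · b ≡ 2 - 29·x (mod f(x))

First multiply in Q[x] without reducing: a · b = -6·x^2 - 11·x - 4. Now divide by f(x) = x^2 - 3·x + 1, eliminating the leading term at each step:
  leading term -6·x^2: subtract (-6)·f(x) = -6·x^2 + 18·x - 6, leaving 2 - 29·x
The degree is now < 2, so this is the remainder. Hence a · b ≡ 2 - 29·x in Q[x]/(f).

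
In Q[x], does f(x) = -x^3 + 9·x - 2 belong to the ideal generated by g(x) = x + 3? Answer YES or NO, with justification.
In Q[x] the ideal (g) consists of all multiples of g, so f ∈ (g) iff g | f, i.e. iff the remainder of f on division by g is 0. Divide f by g (g is monic, so eliminate the leading term of the running remainder at each step):
  leading term -x^3: subtract (-x^2)·g(x) = -x^3 - 3·x^2, leaving 3·x^2 + 9·x - 2
  leading term 3·x^2: subtract (3·x)·g(x) = 3·x^2 + 9·x, leaving -2
The remainder r(x) = -2 ≠ 0 (and deg r < deg g), so g ∤ f, i.e. f ∉ (g).

Final answer: NO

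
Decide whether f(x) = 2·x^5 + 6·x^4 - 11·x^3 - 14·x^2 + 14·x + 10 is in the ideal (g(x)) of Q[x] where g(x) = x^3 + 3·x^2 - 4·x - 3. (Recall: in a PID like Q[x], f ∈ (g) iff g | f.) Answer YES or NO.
In Q[x] the ideal (g) consists of all multiples of g, so f ∈ (g) iff g | f, i.e. iff the remainder of f on division by g is 0. Divide f by g (g is monic, so eliminate the leading term of the running remainder at each step):
  leading term 2·x^5: subtract (2·x^2)·g(x) = 2·x^5 + 6·x^4 - 8·x^3 - 6·x^2, leaving -3·x^3 - 8·x^2 + 14·x + 10
  leading term -3·x^3: subtract (-3)·g(x) = -3·x^3 - 9·x^2 + 12·x + 9, leaving x^2 + 2·x + 1
The remainder r(x) = x^2 + 2·x + 1 ≠ 0 (and deg r < deg g), so g ∤ f, i.e. f ∉ (g).

Final answer: NO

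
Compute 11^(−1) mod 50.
11^(−1) ≡ 41 (mod 50)

Apply the extended Euclidean algorithm to (50, 11), tracking rows (r, s, t) with s·50 + t·11 = r. Each division r_prev = q·r_cur + r_new produces the new row as (previous row) − q·(current row):
  row A: (50, 1, 0)   [1·50 + 0·11 = 50]
  row B: (11, 0, 1)   [0·50 + 1·11 = 11]
  50 = 4·11 + 6   → row C = row A − 4·row B = (6, 1, −4)   [check: 1·50 − 4·11 = 6]
  11 = 1·6 + 5   → row D = row B − 1·row C = (5, −1, 5)   [check: −1·50 + 5·11 = 5]
  6 = 1·5 + 1   → row E = row C − 1·row D = (1, 2, −9)   [check: 2·50 − 9·11 = 1]
  5 = 5·1 + 0   → remainder 0, stop. gcd = 1 (last nonzero row E).
The gcd is 1, so 11 is invertible mod 50. The last nonzero row gives 2·50 − 9·11 = 1, so t = −9. So 11^(−1) ≡ −9 ≡ 41 (mod 50). Verify: 11 · 41 = 451 ≡ 1 (mod 50). ✓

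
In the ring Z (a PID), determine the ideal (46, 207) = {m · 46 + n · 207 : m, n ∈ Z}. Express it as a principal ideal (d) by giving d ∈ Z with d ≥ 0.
In the PID Z, (a, b) is generated by gcd(a, b). Compute gcd(207, 46) with the extended Euclidean algorithm, tracking rows (r, s, t) with s·207 + t·46 = r:
  row A: (207, 1, 0)   [1·207 + 0·46 = 207]
  row B: (46, 0, 1)   [0·207 + 1·46 = 46]
  207 = 4·46 + 23   → row C = row A − 4·row B = (23, 1, −4)   [check: 1·207 − 4·46 = 23]
  46 = 2·23 + 0   → remainder 0, stop. gcd = 23 (last nonzero row C).
So gcd(46, 207) = 23, with Bézout identity 1·207 − 4·46 = 23. Containment (⊇): the Bézout identity exhibits 23 as an element of (46, 207), giving (23) ⊆ (46, 207). Containment (⊆): since 23 | 46 and 23 | 207 (46 = 23·2, 207 = 23·9), every Z-linear combination of 46 and 207 is divisible by 23, so (46, 207) ⊆ (23). Therefore (46, 207) = (23), d = 23.

Final answer: (46, 207) = (23); d = 23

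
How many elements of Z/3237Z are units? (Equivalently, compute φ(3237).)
Z/3237Z has φ(3237) = 1968 units

An element a ∈ Z/3237Z is a unit iff gcd(a, 3237) = 1, so the number of units is φ(3237). φ is multiplicative, with φ(p^e) = p^e − p^(e−1). Factorise 3237 = 3 · 13 · 83. Then
  φ(3237) = (3 − 1) · (13 − 1) · (83 − 1) = 2 · 12 · 82 = 1968.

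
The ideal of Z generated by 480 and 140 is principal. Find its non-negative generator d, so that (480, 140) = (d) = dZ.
In the PID Z, (a, b) is generated by gcd(a, b). Compute gcd(480, 140) with the extended Euclidean algorithm, tracking rows (r, s, t) with s·480 + t·140 = r:
  row A: (480, 1, 0)   [1·480 + 0·140 = 480]
  row B: (140, 0, 1)   [0·480 + 1·140 = 140]
  480 = 3·140 + 60   → row C = row A − 3·row B = (60, 1, −3)   [check: 1·480 − 3·140 = 60]
  140 = 2·60 + 20   → row D = row B − 2·row C = (20, −2, 7)   [check: −2·480 + 7·140 = 20]
  60 = 3·20 + 0   → remainder 0, stop. gcd = 20 (last nonzero row D).
So gcd(480, 140) = 20, with Bézout identity −2·480 + 7·140 = 20. Containment (⊇): the Bézout identity exhibits 20 as an element of (480, 140), giving (20) ⊆ (480, 140). Containment (⊆): since 20 | 480 and 20 | 140 (480 = 20·24, 140 = 20·7), every Z-linear combination of 480 and 140 is divisible by 20, so (480, 140) ⊆ (20). Therefore (480, 140) = (20), d = 20.

Final answer: (480, 140) = (20); d = 20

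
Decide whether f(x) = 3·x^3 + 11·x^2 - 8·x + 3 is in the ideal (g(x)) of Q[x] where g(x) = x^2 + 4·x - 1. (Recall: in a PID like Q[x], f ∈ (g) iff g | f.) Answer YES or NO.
NO

In Q[x] the ideal (g) consists of all multiples of g, so f ∈ (g) iff g | f, i.e. iff the remainder of f on division by g is 0. Divide f by g (g is monic, so eliminate the leading term of the running remainder at each step):
  leading term 3·x^3: subtract (3·x)·g(x) = 3·x^3 + 12·x^2 - 3·x, leaving -x^2 - 5·x + 3
  leading term -x^2: subtract (-1)·g(x) = -x^2 - 4·x + 1, leaving 2 - x
The remainder r(x) = 2 - x ≠ 0 (and deg r < deg g), so g ∤ f, i.e. f ∉ (g).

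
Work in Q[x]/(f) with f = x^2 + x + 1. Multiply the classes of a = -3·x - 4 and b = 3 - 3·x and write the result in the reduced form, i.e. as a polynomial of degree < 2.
First multiply in Q[x] without reducing: a · b = 9·x^2 + 3·x - 12. Now divide by f(x) = x^2 + x + 1, eliminating the leading term at each step:
  leading term 9·x^2: subtract (9)·f(x) = 9·x^2 + 9·x + 9, leaving -6·x - 21
The degree is now < 2, so this is the remainder. Hence a · b ≡ -6·x - 21 in Q[x]/(f).

Final answer: a · b ≡ -6·x - 21 (mod f(x))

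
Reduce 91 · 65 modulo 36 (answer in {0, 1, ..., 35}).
11

Reduce the factors first: 91 ≡ 19, 65 ≡ 29 (mod 36), so 91 · 65 ≡ 19 · 29 (mod 36). 19 · 29 = 551. Dividing by 36: 551 = 15·36 + 11. So (91 · 65) mod 36 = 11.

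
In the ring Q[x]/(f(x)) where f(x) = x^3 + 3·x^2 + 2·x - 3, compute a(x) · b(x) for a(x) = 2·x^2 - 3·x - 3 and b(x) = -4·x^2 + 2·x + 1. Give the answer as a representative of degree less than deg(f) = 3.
a · b ≡ -96·x^2 - 113·x + 117 (mod f(x))

First multiply in Q[x] without reducing: a · b = -8·x^4 + 16·x^3 + 8·x^2 - 9·x - 3. Now divide by f(x) = x^3 + 3·x^2 + 2·x - 3, eliminating the leading term at each step:
  leading term -8·x^4: subtract (-8·x)·f(x) = -8·x^4 - 24·x^3 - 16·x^2 + 24·x, leaving 40·x^3 + 24·x^2 - 33·x - 3
  leading term 40·x^3: subtract (40)·f(x) = 40·x^3 + 120·x^2 + 80·x - 120, leaving -96·x^2 - 113·x + 117
The degree is now < 3, so this is the remainder. Hence a · b ≡ -96·x^2 - 113·x + 117 in Q[x]/(f).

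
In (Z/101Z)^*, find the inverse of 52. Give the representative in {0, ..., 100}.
Apply the extended Euclidean algorithm to (101, 52), tracking rows (r, s, t) with s·101 + t·52 = r. Each division r_prev = q·r_cur + r_new produces the new row as (previous row) − q·(current row):
  row A: (101, 1, 0)   [1·101 + 0·52 = 101]
  row B: (52, 0, 1)   [0·101 + 1·52 = 52]
  101 = 1·52 + 49   → row C = row A − 1·row B = (49, 1, −1)   [check: 1·101 − 1·52 = 49]
  52 = 1·49 + 3   → row D = row B − 1·row C = (3, −1, 2)   [check: −1·101 + 2·52 = 3]
  49 = 16·3 + 1   → row E = row C − 16·row D = (1, 17, −33)   [check: 17·101 − 33·52 = 1]
  3 = 3·1 + 0   → remainder 0, stop. gcd = 1 (last nonzero row E).
The gcd is 1, so 52 is invertible mod 101. The last nonzero row gives 17·101 − 33·52 = 1, so t = −33. So 52^(−1) ≡ −33 ≡ 68 (mod 101). Verify: 52 · 68 = 3536 ≡ 1 (mod 101). ✓

Final answer: 52^(−1) ≡ 68 (mod 101)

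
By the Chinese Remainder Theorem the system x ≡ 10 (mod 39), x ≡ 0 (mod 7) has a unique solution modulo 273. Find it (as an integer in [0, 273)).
x ≡ 49 (mod 273); the representative in [0, 273) is 49

The moduli 39, 7 are pairwise coprime, so by the CRT there is a unique solution mod 39·7 = 273.
Solve by successive substitution. Start with x ≡ 10 (mod 39).
  Combine with x ≡ 0 (mod 7): write x = 10 + 39·t and require 10 + 39·t ≡ 0 (mod 7), i.e. 39·t ≡ 0 − 10 ≡ 4 (mod 7). Since 39^(−1) ≡ 2 (mod 7) (39 ≡ 4 (mod 7)), t ≡ 2·4 ≡ 1 (mod 7). So x ≡ 10 + 39·1 = 49 (mod 273).
Unique solution in [0, 273): x = 49.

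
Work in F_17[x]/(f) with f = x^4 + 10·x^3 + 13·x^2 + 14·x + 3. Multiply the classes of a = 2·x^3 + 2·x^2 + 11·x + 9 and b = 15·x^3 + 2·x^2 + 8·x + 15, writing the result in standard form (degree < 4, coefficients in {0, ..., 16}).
a · b ≡ 9·x^3 + 7·x^2 + 2·x + 12 (mod f(x))

Multiply as integer polynomials: a · b = 30·x^6 + 34·x^5 + 185·x^4 + 203·x^3 + 136·x^2 + 237·x + 135. Reducing coefficients mod 17: a · b ≡ 13·x^6 + 15·x^4 + 16·x^3 + 16·x + 16. Now divide by f(x) = x^4 + 10·x^3 + 13·x^2 + 14·x + 3 in F_17[x], eliminating the leading term at each step:
  leading term 13·x^6: subtract (13·x^2)·f(x) = 13·x^6 + 11·x^5 + 16·x^4 + 12·x^3 + 5·x^2, leaving 6·x^5 + 16·x^4 + 4·x^3 + 12·x^2 + 16·x + 16 (coefficients mod 17)
  leading term 6·x^5: subtract (6·x)·f(x) = 6·x^5 + 9·x^4 + 10·x^3 + 16·x^2 + x, leaving 7·x^4 + 11·x^3 + 13·x^2 + 15·x + 16 (coefficients mod 17)
  leading term 7·x^4: subtract (7)·f(x) = 7·x^4 + 2·x^3 + 6·x^2 + 13·x + 4, leaving 9·x^3 + 7·x^2 + 2·x + 12 (coefficients mod 17)
The degree is now < 4, so this is the remainder. Hence a · b ≡ 9·x^3 + 7·x^2 + 2·x + 12 in F_17[x]/(f).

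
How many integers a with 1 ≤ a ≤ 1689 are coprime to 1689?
The number of a ∈ {1, ..., 1689} with gcd(a, 1689) = 1 is by definition Euler's totient φ(1689). φ is multiplicative, with φ(p^e) = p^e − p^(e−1). Factorise 1689 = 3 · 563. Then
  φ(1689) = (3 − 1) · (563 − 1) = 2 · 562 = 1124.
So there are 1124 such integers.

Final answer: 1124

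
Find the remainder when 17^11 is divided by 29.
Use repeated squaring. Binary(11) = 1011. Walk through the bits of the exponent 11 left-to-right: at each bit after the leading one, square the running value, then multiply by 17 if the bit is 1 (always reducing mod 29):
  bit 1 = 1 (leading): start with 17.
  bit 2 = 0: square 17^2 = 289 ≡ 28 (mod 29).
  bit 3 = 1: square 28^2 = 784 ≡ 1; bit is 1, so multiply 1·17 = 17 (mod 29).
  bit 4 = 1: square 17^2 = 289 ≡ 28; bit is 1, so multiply 28·17 = 476 ≡ 12 (mod 29).
Final value: 17^11 ≡ 12 (mod 29).

Final answer: 12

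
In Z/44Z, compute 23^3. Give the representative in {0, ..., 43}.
Use repeated squaring. Binary(3) = 11. Walk through the bits of the exponent 3 left-to-right: at each bit after the leading one, square the running value, then multiply by 23 if the bit is 1 (always reducing mod 44):
  bit 1 = 1 (leading): start with 23.
  bit 2 = 1: square 23^2 = 529 ≡ 1; bit is 1, so multiply 1·23 = 23 (mod 44).
Final value: 23^3 ≡ 23 (mod 44).

Final answer: 23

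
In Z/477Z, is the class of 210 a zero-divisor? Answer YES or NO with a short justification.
YES

gcd(210, 477) = 3 > 1, so 210 is not a unit in Z/477Z. In Z/nZ every nonzero non-unit is a zero-divisor: explicitly, take b = 477/gcd = 159 ≠ 0 (mod 477); then 210·159 = 33390 = 70·477, i.e. 210·159 ≡ 0 (mod 477). So 210 is a zero-divisor.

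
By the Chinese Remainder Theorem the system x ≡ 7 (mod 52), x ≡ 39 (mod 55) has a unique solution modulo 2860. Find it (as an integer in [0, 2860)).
The moduli 52, 55 are pairwise coprime, so by the CRT there is a unique solution mod 52·55 = 2860.
Solve by successive substitution. Start with x ≡ 7 (mod 52).
  Combine with x ≡ 39 (mod 55): write x = 7 + 52·t and require 7 + 52·t ≡ 39 (mod 55), i.e. 52·t ≡ 39 − 7 ≡ 32 (mod 55). Since 52^(−1) ≡ 18 (mod 55), t ≡ 18·32 ≡ 26 (mod 55). So x ≡ 7 + 52·26 = 1359 (mod 2860).
Unique solution in [0, 2860): x = 1359.

Final answer: x ≡ 1359 (mod 2860); the representative in [0, 2860) is 1359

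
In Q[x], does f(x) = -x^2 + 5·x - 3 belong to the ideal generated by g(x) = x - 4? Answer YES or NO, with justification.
In Q[x] the ideal (g) consists of all multiples of g, so f ∈ (g) iff g | f, i.e. iff the remainder of f on division by g is 0. Divide f by g (g is monic, so eliminate the leading term of the running remainder at each step):
  leading term -x^2: subtract (-x)·g(x) = -x^2 + 4·x, leaving x - 3
  leading term x: subtract (1)·g(x) = x - 4, leaving 1
The remainder r(x) = 1 ≠ 0 (and deg r < deg g), so g ∤ f, i.e. f ∉ (g).

Final answer: NO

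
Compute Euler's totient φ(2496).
φ(2496) = 768

φ is multiplicative, with φ(p^e) = p^e − p^(e−1). Factorise 2496 = 2^6 · 3 · 13. Then
  φ(2496) = (2^6 − 2^5) · (3 − 1) · (13 − 1) = 32 · 2 · 12 = 768.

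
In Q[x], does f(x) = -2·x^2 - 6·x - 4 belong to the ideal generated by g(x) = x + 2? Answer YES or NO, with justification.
YES

In Q[x] the ideal (g) consists of all multiples of g, so f ∈ (g) iff g | f, i.e. iff the remainder of f on division by g is 0. Divide f by g (g is monic, so eliminate the leading term of the running remainder at each step):
  leading term -2·x^2: subtract (-2·x)·g(x) = -2·x^2 - 4·x, leaving -2·x - 4
  leading term -2·x: subtract (-2)·g(x) = -2·x - 4, leaving 0
The remainder is 0, so f(x) = g(x) · h(x) with h(x) = -2·x - 2. Hence g | f, i.e. f ∈ (g).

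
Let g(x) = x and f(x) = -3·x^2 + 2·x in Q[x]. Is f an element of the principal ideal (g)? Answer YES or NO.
YES

In Q[x] the ideal (g) consists of all multiples of g, so f ∈ (g) iff g | f, i.e. iff the remainder of f on division by g is 0. Divide f by g (g is monic, so eliminate the leading term of the running remainder at each step):
  leading term -3·x^2: subtract (-3·x)·g(x) = -3·x^2, leaving 2·x
  leading term 2·x: subtract (2)·g(x) = 2·x, leaving 0
The remainder is 0, so f(x) = g(x) · h(x) with h(x) = 2 - 3·x. Hence g | f, i.e. f ∈ (g).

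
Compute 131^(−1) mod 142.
131^(−1) ≡ 129 (mod 142)

Apply the extended Euclidean algorithm to (142, 131), tracking rows (r, s, t) with s·142 + t·131 = r. Each division r_prev = q·r_cur + r_new produces the new row as (previous row) − q·(current row):
  row A: (142, 1, 0)   [1·142 + 0·131 = 142]
  row B: (131, 0, 1)   [0·142 + 1·131 = 131]
  142 = 1·131 + 11   → row C = row A − 1·row B = (11, 1, −1)   [check: 1·142 − 1·131 = 11]
  131 = 11·11 + 10   → row D = row B − 11·row C = (10, −11, 12)   [check: −11·142 + 12·131 = 10]
  11 = 1·10 + 1   → row E = row C − 1·row D = (1, 12, −13)   [check: 12·142 − 13·131 = 1]
  10 = 10·1 + 0   → remainder 0, stop. gcd = 1 (last nonzero row E).
The gcd is 1, so 131 is invertible mod 142. The last nonzero row gives 12·142 − 13·131 = 1, so t = −13. So 131^(−1) ≡ −13 ≡ 129 (mod 142). Verify: 131 · 129 = 16899 ≡ 1 (mod 142). ✓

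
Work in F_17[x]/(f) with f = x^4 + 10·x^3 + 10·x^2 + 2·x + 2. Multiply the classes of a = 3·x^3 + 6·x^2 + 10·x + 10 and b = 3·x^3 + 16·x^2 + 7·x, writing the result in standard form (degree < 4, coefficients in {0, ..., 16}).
a · b ≡ 10·x^2 + 1 (mod f(x))

Multiply as integer polynomials: a · b = 9·x^6 + 66·x^5 + 147·x^4 + 232·x^3 + 230·x^2 + 70·x. Reducing coefficients mod 17: a · b ≡ 9·x^6 + 15·x^5 + 11·x^4 + 11·x^3 + 9·x^2 + 2·x. Now divide by f(x) = x^4 + 10·x^3 + 10·x^2 + 2·x + 2 in F_17[x], eliminating the leading term at each step:
  leading term 9·x^6: subtract (9·x^2)·f(x) = 9·x^6 + 5·x^5 + 5·x^4 + x^3 + x^2, leaving 10·x^5 + 6·x^4 + 10·x^3 + 8·x^2 + 2·x (coefficients mod 17)
  leading term 10·x^5: subtract (10·x)·f(x) = 10·x^5 + 15·x^4 + 15·x^3 + 3·x^2 + 3·x, leaving 8·x^4 + 12·x^3 + 5·x^2 + 16·x (coefficients mod 17)
  leading term 8·x^4: subtract (8)·f(x) = 8·x^4 + 12·x^3 + 12·x^2 + 16·x + 16, leaving 10·x^2 + 1 (coefficients mod 17)
The degree is now < 4, so this is the remainder. Hence a · b ≡ 10·x^2 + 1 in F_17[x]/(f).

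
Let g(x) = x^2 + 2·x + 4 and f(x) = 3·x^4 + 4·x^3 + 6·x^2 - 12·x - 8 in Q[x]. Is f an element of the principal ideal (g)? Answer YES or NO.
In Q[x] the ideal (g) consists of all multiples of g, so f ∈ (g) iff g | f, i.e. iff the remainder of f on division by g is 0. Divide f by g (g is monic, so eliminate the leading term of the running remainder at each step):
  leading term 3·x^4: subtract (3·x^2)·g(x) = 3·x^4 + 6·x^3 + 12·x^2, leaving -2·x^3 - 6·x^2 - 12·x - 8
  leading term -2·x^3: subtract (-2·x)·g(x) = -2·x^3 - 4·x^2 - 8·x, leaving -2·x^2 - 4·x - 8
  leading term -2·x^2: subtract (-2)·g(x) = -2·x^2 - 4·x - 8, leaving 0
The remainder is 0, so f(x) = g(x) · h(x) with h(x) = 3·x^2 - 2·x - 2. Hence g | f, i.e. f ∈ (g).

Final answer: YES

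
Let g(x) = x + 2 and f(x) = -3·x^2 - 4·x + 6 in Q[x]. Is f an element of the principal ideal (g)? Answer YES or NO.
NO

In Q[x] the ideal (g) consists of all multiples of g, so f ∈ (g) iff g | f, i.e. iff the remainder of f on division by g is 0. Divide f by g (g is monic, so eliminate the leading term of the running remainder at each step):
  leading term -3·x^2: subtract (-3·x)·g(x) = -3·x^2 - 6·x, leaving 2·x + 6
  leading term 2·x: subtract (2)·g(x) = 2·x + 4, leaving 2
The remainder r(x) = 2 ≠ 0 (and deg r < deg g), so g ∤ f, i.e. f ∉ (g).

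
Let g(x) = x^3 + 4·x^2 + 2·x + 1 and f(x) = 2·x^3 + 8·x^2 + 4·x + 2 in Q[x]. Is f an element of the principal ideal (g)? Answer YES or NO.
YES

In Q[x] the ideal (g) consists of all multiples of g, so f ∈ (g) iff g | f, i.e. iff the remainder of f on division by g is 0. Divide f by g (g is monic, so eliminate the leading term of the running remainder at each step):
  leading term 2·x^3: subtract (2)·g(x) = 2·x^3 + 8·x^2 + 4·x + 2, leaving 0
The remainder is 0, so f(x) = g(x) · h(x) with h(x) = 2. Hence g | f, i.e. f ∈ (g).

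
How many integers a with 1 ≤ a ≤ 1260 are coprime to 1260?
The number of a ∈ {1, ..., 1260} with gcd(a, 1260) = 1 is by definition Euler's totient φ(1260). φ is multiplicative, with φ(p^e) = p^e − p^(e−1). Factorise 1260 = 2^2 · 3^2 · 5 · 7. Then
  φ(1260) = (2^2 − 2^1) · (3^2 − 3^1) · (5 − 1) · (7 − 1) = 2 · 6 · 4 · 6 = 288.
So there are 288 such integers.

Final answer: 288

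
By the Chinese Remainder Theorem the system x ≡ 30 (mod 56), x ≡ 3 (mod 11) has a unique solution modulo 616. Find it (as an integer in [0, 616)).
x ≡ 366 (mod 616); the representative in [0, 616) is 366

The moduli 56, 11 are pairwise coprime, so by the CRT there is a unique solution mod 56·11 = 616.
Solve by successive substitution. Start with x ≡ 30 (mod 56).
  Combine with x ≡ 3 (mod 11): write x = 30 + 56·t and require 30 + 56·t ≡ 3 (mod 11), i.e. 56·t ≡ 3 − 30 ≡ 6 (mod 11). Since 56^(−1) ≡ 1 (mod 11) (56 ≡ 1 (mod 11)), t ≡ 1·6 ≡ 6 (mod 11). So x ≡ 30 + 56·6 = 366 (mod 616).
Unique solution in [0, 616): x = 366.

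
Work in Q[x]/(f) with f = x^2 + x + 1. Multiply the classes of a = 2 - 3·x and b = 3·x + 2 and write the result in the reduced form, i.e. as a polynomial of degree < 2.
First multiply in Q[x] without reducing: a · b = 4 - 9·x^2. Now divide by f(x) = x^2 + x + 1, eliminating the leading term at each step:
  leading term -9·x^2: subtract (-9)·f(x) = -9·x^2 - 9·x - 9, leaving 9·x + 13
The degree is now < 2, so this is the remainder. Hence a · b ≡ 9·x + 13 in Q[x]/(f).

Final answer: a · b ≡ 9·x + 13 (mod f(x))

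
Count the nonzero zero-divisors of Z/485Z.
Z/485Z has 100 nonzero zero-divisors

In Z/485Z each nonzero element is either a unit (gcd with 485 is 1) or a zero-divisor (gcd > 1). The number of units is φ(485): factorise 485 = 5 · 97, so φ(485) = (5 − 1) · (97 − 1) = 4 · 96 = 384. The nonzero elements number 485 − 1 = 484. Hence the nonzero zero-divisors number 484 − 384 = 100.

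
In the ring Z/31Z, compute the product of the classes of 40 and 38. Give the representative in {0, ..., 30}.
1

Reduce the factors first: 40 ≡ 9, 38 ≡ 7 (mod 31), so 40 · 38 ≡ 9 · 7 (mod 31). 9 · 7 = 63. Dividing by 31: 63 = 2·31 + 1. So (40 · 38) mod 31 = 1.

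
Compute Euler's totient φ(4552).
φ is multiplicative, with φ(p^e) = p^e − p^(e−1). Factorise 4552 = 2^3 · 569. Then
  φ(4552) = (2^3 − 2^2) · (569 − 1) = 4 · 568 = 2272.

Final answer: φ(4552) = 2272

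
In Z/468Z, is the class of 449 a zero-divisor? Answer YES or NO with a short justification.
gcd(449, 468) = 1, so 449 is a unit in Z/468Z (it has a multiplicative inverse). A unit cannot be a zero-divisor: if 449·b ≡ 0 then multiplying both sides by 449^(−1) gives b ≡ 0. So 449 is not a zero-divisor.

Final answer: NO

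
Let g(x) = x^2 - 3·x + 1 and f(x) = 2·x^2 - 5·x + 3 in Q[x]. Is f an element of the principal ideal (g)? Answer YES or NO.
In Q[x] the ideal (g) consists of all multiples of g, so f ∈ (g) iff g | f, i.e. iff the remainder of f on division by g is 0. Divide f by g (g is monic, so eliminate the leading term of the running remainder at each step):
  leading term 2·x^2: subtract (2)·g(x) = 2·x^2 - 6·x + 2, leaving x + 1
The remainder r(x) = x + 1 ≠ 0 (and deg r < deg g), so g ∤ f, i.e. f ∉ (g).

Final answer: NO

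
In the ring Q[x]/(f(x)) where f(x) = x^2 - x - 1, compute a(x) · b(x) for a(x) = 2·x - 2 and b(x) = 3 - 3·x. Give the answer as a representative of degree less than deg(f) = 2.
a · b ≡ 6·x - 12 (mod f(x))

First multiply in Q[x] without reducing: a · b = -6·x^2 + 12·x - 6. Now divide by f(x) = x^2 - x - 1, eliminating the leading term at each step:
  leading term -6·x^2: subtract (-6)·f(x) = -6·x^2 + 6·x + 6, leaving 6·x - 12
The degree is now < 2, so this is the remainder. Hence a · b ≡ 6·x - 12 in Q[x]/(f).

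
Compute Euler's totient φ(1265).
φ is multiplicative, with φ(p^e) = p^e − p^(e−1). Factorise 1265 = 5 · 11 · 23. Then
  φ(1265) = (5 − 1) · (11 − 1) · (23 − 1) = 4 · 10 · 22 = 880.

Final answer: φ(1265) = 880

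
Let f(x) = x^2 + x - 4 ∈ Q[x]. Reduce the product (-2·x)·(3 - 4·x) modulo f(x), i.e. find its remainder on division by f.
First multiply in Q[x] without reducing: a · b = 8·x^2 - 6·x. Now divide by f(x) = x^2 + x - 4, eliminating the leading term at each step:
  leading term 8·x^2: subtract (8)·f(x) = 8·x^2 + 8·x - 32, leaving 32 - 14·x
The degree is now < 2, so this is the remainder. Hence a · b ≡ 32 - 14·x in Q[x]/(f).

Final answer: a · b ≡ 32 - 14·x (mod f(x))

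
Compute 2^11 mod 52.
Use repeated squaring. Binary(11) = 1011. Walk through the bits of the exponent 11 left-to-right: at each bit after the leading one, square the running value, then multiply by 2 if the bit is 1 (always reducing mod 52):
  bit 1 = 1 (leading): start with 2.
  bit 2 = 0: square 2^2 = 4 (mod 52).
  bit 3 = 1: square 4^2 = 16; bit is 1, so multiply 16·2 = 32 (mod 52).
  bit 4 = 1: square 32^2 = 1024 ≡ 36; bit is 1, so multiply 36·2 = 72 ≡ 20 (mod 52).
Final value: 2^11 ≡ 20 (mod 52).

Final answer: 20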